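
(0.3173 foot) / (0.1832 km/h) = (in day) 1 foot = 0.3048 m, so 0.3173 foot = 0.3173 * 0.3048 = 0.09671304 m. 1 km/h = 0.27777778 m/s, so 0.1832 km/h = 0.1832 * 0.27777778 = 0.050888889 m/s. Combine: 0.09671304 m / 0.050888889 m/s = 1.9004746 s. 1 day = 86400 s, so 1.9004746 s = 1.9004746 / 86400 = 2.1996234e-05 day ≈ 2.2e-05 day (4 s.f.). Final answer: 2.2e-05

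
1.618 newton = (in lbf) 1.618 newton = 1.618 N. 1 lbf = 4.4482216 N, so 1.618 N = 1.618 / 4.4482216 = 0.36374087 lbf ≈ 0.3637 lbf (4 s.f.). Final answer: 0.3637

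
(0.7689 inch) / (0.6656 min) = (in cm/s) 1 inch = 0.0254 m, so 0.7689 inch = 0.7689 * 0.0254 = 0.01953006 m. 1 min = 60 s, so 0.6656 min = 0.6656 * 60 = 39.936 s. Combine: 0.01953006 m / 39.936 s = 0.00048903395 m/s. 1 cm/s = 0.01 m/s, so 0.00048903395 m/s = 0.00048903395 / 0.01 = 0.048903395 cm/s ≈ 0.0489 cm/s (4 s.f.). Final answer: 0.0489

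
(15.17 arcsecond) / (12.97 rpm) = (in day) 6.267e-10. Check: 1 arcsecond = 4.8481368e-06 rad, so 15.17 arcsecond = 15.17 * 4.8481368e-06 = 7.3546235e-05 rad. 1 rpm = 0.10471976 rad/s, so 12.97 rpm = 12.97 * 0.10471976 = 1.3582152 rad/s. Combine: 7.3546235e-05 rad / 1.3582152 rad/s = 5.4149176e-05 s. 1 day = 86400 s, so 5.4149176e-05 s = 5.4149176e-05 / 86400 = 6.2672658e-10 day ≈ 6.267e-10 day (4 s.f.).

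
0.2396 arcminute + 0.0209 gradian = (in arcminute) 1.368. Check: 1 arcminute = 0.00029088821 rad, so 0.2396 arcminute = 0.2396 * 0.00029088821 = 6.9696815e-05 rad. 1 gradian = 0.015707963 rad, so 0.0209 gradian = 0.0209 * 0.015707963 = 0.00032829643 rad. Sum: 6.9696815e-05 + 0.00032829643 = 0.00039799325 rad. 1 arcminute = 0.00029088821 rad, so 0.00039799325 rad = 0.00039799325 / 0.00029088821 = 1.3682 arcminute ≈ 1.368 arcminute (4 s.f.).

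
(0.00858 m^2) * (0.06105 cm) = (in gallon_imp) 0.00858 m^2 is already in m^2. 1 cm = 0.01 m, so 0.06105 cm = 0.06105 * 0.01 = 0.0006105 m. Combine: 0.00858 m^2 * 0.0006105 m = 5.23809e-06 m^3. 1 gallon_imp = 0.00454609 m^3, so 5.23809e-06 m^3 = 5.23809e-06 / 0.00454609 = 0.0011522187 gallon_imp ≈ 0.001152 gallon_imp (4 s.f.). Final answer: 0.001152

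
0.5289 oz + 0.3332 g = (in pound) 0.03379. Check: 1 oz = 0.028349523 kg, so 0.5289 oz = 0.5289 * 0.028349523 = 0.014994063 kg. 1 g = 0.001 kg, so 0.3332 g = 0.3332 * 0.001 = 0.0003332 kg. Sum: 0.014994063 + 0.0003332 = 0.015327263 kg. 1 pound = 0.45359237 kg, so 0.015327263 kg = 0.015327263 / 0.45359237 = 0.03379083 pound ≈ 0.03379 pound (4 s.f.).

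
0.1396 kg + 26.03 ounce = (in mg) 0.1396 kg is already in kg. 1 ounce = 0.028349523 kg, so 26.03 ounce = 26.03 * 0.028349523 = 0.73793809 kg. Sum: 0.1396 + 0.73793809 = 0.87753809 kg. 1 mg = 1e-06 kg, so 0.87753809 kg = 0.87753809 / 1e-06 = 877538.09 mg ≈ 8.775e+05 mg (4 s.f.). Final answer: 8.775e+05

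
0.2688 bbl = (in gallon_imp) 9.401. Check: 1 bbl = 0.15898729 m^3, so 0.2688 bbl = 0.2688 * 0.15898729 = 0.042735785 m^3. 1 gallon_imp = 0.00454609 m^3, so 0.042735785 m^3 = 0.042735785 / 0.00454609 = 9.4005585 gallon_imp ≈ 9.401 gallon_imp (4 s.f.).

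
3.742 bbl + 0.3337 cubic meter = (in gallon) 1 bbl = 0.15898729 m^3, so 3.742 bbl = 3.742 * 0.15898729 = 0.59493046 m^3. 0.3337 cubic meter = 0.3337 m^3. Sum: 0.59493046 + 0.3337 = 0.92863046 m^3. 1 gallon = 0.0037854118 m^3, so 0.92863046 m^3 = 0.92863046 / 0.0037854118 = 245.31821 gallon ≈ 245.3 gallon (4 s.f.). Final answer: 245.3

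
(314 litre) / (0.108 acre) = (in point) 1 litre = 0.001 m^3, so 314 litre = 314 * 0.001 = 0.314 m^3. 1 acre = 4046.8564 m^2, so 0.108 acre = 0.108 * 4046.8564 = 437.06049 m^2. Combine: 0.314 m^3 / 437.06049 m^2 = 0.00071843602 m. 1 point = 0.00035277778 m, so 0.00071843602 m = 0.00071843602 / 0.00035277778 = 2.0365115 point ≈ 2.037 point (4 s.f.). Final answer: 2.037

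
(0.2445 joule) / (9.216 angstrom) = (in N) 2.653e+08. Check: 0.2445 joule = 0.2445 J. 1 angstrom = 1e-10 m, so 9.216 angstrom = 9.216 * 1e-10 = 9.216e-10 m. Combine: 0.2445 J / 9.216e-10 m = 2.6529948e+08 N. Result: 2.6529948e+08 N ≈ 2.653e+08 N (4 s.f.).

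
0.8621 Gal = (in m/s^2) 0.008621. Check: 1 Gal = 0.01 m/s^2, so 0.8621 Gal = 0.8621 * 0.01 = 0.008621 m/s^2. Result: 0.008621 m/s^2.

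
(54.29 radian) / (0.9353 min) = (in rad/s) 54.29 radian = 54.29 rad. 1 min = 60 s, so 0.9353 min = 0.9353 * 60 = 56.118 s. Combine: 54.29 rad / 56.118 s = 0.96742578 rad/s. Result: 0.96742578 rad/s ≈ 0.9674 rad/s (4 s.f.). Final answer: 0.9674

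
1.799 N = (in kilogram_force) 0.1834. Check: 1 kilogram_force = 9.80665 N, so 1.799 N = 1.799 / 9.80665 = 0.18344695 kilogram_force ≈ 0.1834 kilogram_force (4 s.f.).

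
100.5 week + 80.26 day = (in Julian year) 2.146. Check: 1 week = 604800 s, so 100.5 week = 100.5 * 604800 = 60782400 s. 1 day = 86400 s, so 80.26 day = 80.26 * 86400 = 6934464 s. Sum: 60782400 + 6934464 = 67716864 s. 1 Julian year = 31557600 s, so 67716864 s = 67716864 / 31557600 = 2.1458179 Julian year ≈ 2.146 Julian year (4 s.f.).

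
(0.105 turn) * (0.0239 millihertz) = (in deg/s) 1 turn = 6.2831853 rad, so 0.105 turn = 0.105 * 6.2831853 = 0.65973446 rad. 1 millihertz = 0.001 Hz, so 0.0239 millihertz = 0.0239 * 0.001 = 2.39e-05 Hz. Combine: 0.65973446 rad * 2.39e-05 Hz = 1.5767654e-05 rad/s. 1 deg/s = 0.017453293 rad/s, so 1.5767654e-05 rad/s = 1.5767654e-05 / 0.017453293 = 0.00090342 deg/s ≈ 0.0009034 deg/s (4 s.f.). Final answer: 0.0009034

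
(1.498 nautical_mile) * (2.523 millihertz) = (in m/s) 7. Check: 1 nautical_mile = 1852 m, so 1.498 nautical_mile = 1.498 * 1852 = 2774.296 m. 1 millihertz = 0.001 Hz, so 2.523 millihertz = 2.523 * 0.001 = 0.002523 Hz. Combine: 2774.296 m * 0.002523 Hz = 6.9995488 m/s. Result: 6.9995488 m/s ≈ 7 m/s (4 s.f.).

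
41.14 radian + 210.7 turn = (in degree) 7.821e+04. Check: 41.14 radian = 41.14 rad. 1 turn = 6.2831853 rad, so 210.7 turn = 210.7 * 6.2831853 = 1323.8671 rad. Sum: 41.14 + 1323.8671 = 1365.0071 rad. 1 degree = 0.017453293 rad, so 1365.0071 rad = 1365.0071 / 0.017453293 = 78209.148 degree ≈ 7.821e+04 degree (4 s.f.).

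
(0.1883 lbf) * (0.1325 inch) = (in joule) 0.002819. Check: 1 lbf = 4.4482216 N, so 0.1883 lbf = 0.1883 * 4.4482216 = 0.83760013 N. 1 inch = 0.0254 m, so 0.1325 inch = 0.1325 * 0.0254 = 0.0033655 m. Combine: 0.83760013 N * 0.0033655 m = 0.0028189432 J. 0.0028189432 J = 0.0028189432 joule ≈ 0.002819 joule (4 s.f.).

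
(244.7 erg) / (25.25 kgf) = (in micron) 1 erg = 1e-07 J, so 244.7 erg = 244.7 * 1e-07 = 2.447e-05 J. 1 kgf = 9.80665 N, so 25.25 kgf = 25.25 * 9.80665 = 247.61791 N. Combine: 2.447e-05 J / 247.61791 N = 9.8821607e-08 m. 1 micron = 1e-06 m, so 9.8821607e-08 m = 9.8821607e-08 / 1e-06 = 0.098821607 micron ≈ 0.09882 micron (4 s.f.). Final answer: 0.09882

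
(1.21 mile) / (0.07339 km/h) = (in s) 1 mile = 1609.344 m, so 1.21 mile = 1.21 * 1609.344 = 1947.3062 m. 1 km/h = 0.27777778 m/s, so 0.07339 km/h = 0.07339 * 0.27777778 = 0.020386111 m/s. Combine: 1947.3062 m / 0.020386111 m/s = 95521.222 s. Result: 95521.222 s ≈ 9.552e+04 s (4 s.f.). Final answer: 9.552e+04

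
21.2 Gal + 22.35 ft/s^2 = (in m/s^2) 1 Gal = 0.01 m/s^2, so 21.2 Gal = 21.2 * 0.01 = 0.212 m/s^2. 1 ft/s^2 = 0.3048 m/s^2, so 22.35 ft/s^2 = 22.35 * 0.3048 = 6.81228 m/s^2. Sum: 0.212 + 6.81228 = 7.02428 m/s^2. Result: 7.02428 m/s^2 ≈ 7.024 m/s^2 (4 s.f.). Final answer: 7.024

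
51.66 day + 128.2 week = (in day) 949.1. Check: 1 day = 86400 s, so 51.66 day = 51.66 * 86400 = 4463424 s. 1 week = 604800 s, so 128.2 week = 128.2 * 604800 = 77535360 s. Sum: 4463424 + 77535360 = 81998784 s. 1 day = 86400 s, so 81998784 s = 81998784 / 86400 = 949.06 day ≈ 949.1 day (4 s.f.).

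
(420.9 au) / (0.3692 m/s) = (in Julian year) 5.404e+06. Check: 1 au = 1.4959787e+11 m, so 420.9 au = 420.9 * 1.4959787e+11 = 6.2965744e+13 m. 0.3692 m/s is already in m/s. Combine: 6.2965744e+13 m / 0.3692 m/s = 1.7054643e+14 s. 1 Julian year = 31557600 s, so 1.7054643e+14 s = 1.7054643e+14 / 31557600 = 5404290.4 Julian year ≈ 5.404e+06 Julian year (4 s.f.).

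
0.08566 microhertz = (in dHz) 8.566e-07. Check: 1 microhertz = 1e-06 Hz, so 0.08566 microhertz = 0.08566 * 1e-06 = 8.566e-08 Hz. 1 dHz = 0.1 Hz, so 8.566e-08 Hz = 8.566e-08 / 0.1 = 8.566e-07 dHz.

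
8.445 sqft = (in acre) 1 sqft = 0.09290304 m^2, so 8.445 sqft = 8.445 * 0.09290304 = 0.78456617 m^2. 1 acre = 4046.8564 m^2, so 0.78456617 m^2 = 0.78456617 / 4046.8564 = 0.00019387052 acre ≈ 0.0001939 acre (4 s.f.). Final answer: 0.0001939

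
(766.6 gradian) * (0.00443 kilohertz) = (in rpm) 509.4. Check: 1 gradian = 0.015707963 rad, so 766.6 gradian = 766.6 * 0.015707963 = 12.041725 rad. 1 kilohertz = 1000 Hz, so 0.00443 kilohertz = 0.00443 * 1000 = 4.43 Hz. Combine: 12.041725 rad * 4.43 Hz = 53.34484 rad/s. 1 rpm = 0.10471976 rad/s, so 53.34484 rad/s = 53.34484 / 0.10471976 = 509.4057 rpm ≈ 509.4 rpm (4 s.f.).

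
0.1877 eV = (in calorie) 7.188e-21. Check: 1 eV = 1.6021766e-19 J, so 0.1877 eV = 0.1877 * 1.6021766e-19 = 3.0072855e-20 J. 1 calorie = 4.184 J, so 3.0072855e-20 J = 3.0072855e-20 / 4.184 = 7.1875849e-21 calorie ≈ 7.188e-21 calorie (4 s.f.).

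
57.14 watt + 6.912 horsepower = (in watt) 5211. Check: 57.14 watt = 57.14 W. 1 horsepower = 745.69987 W, so 6.912 horsepower = 6.912 * 745.69987 = 5154.2775 W. Sum: 57.14 + 5154.2775 = 5211.4175 W. 5211.4175 W = 5211.4175 watt ≈ 5211 watt (4 s.f.).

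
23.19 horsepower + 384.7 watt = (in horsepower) 1 horsepower = 745.69987 W, so 23.19 horsepower = 23.19 * 745.69987 = 17292.78 W. 384.7 watt = 384.7 W. Sum: 17292.78 + 384.7 = 17677.48 W. 1 horsepower = 745.69987 W, so 17677.48 W = 17677.48 / 745.69987 = 23.705891 horsepower ≈ 23.71 horsepower (4 s.f.). Final answer: 23.71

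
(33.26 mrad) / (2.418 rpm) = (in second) 0.1314. Check: 1 mrad = 0.001 rad, so 33.26 mrad = 33.26 * 0.001 = 0.03326 rad. 1 rpm = 0.10471976 rad/s, so 2.418 rpm = 2.418 * 0.10471976 = 0.25321237 rad/s. Combine: 0.03326 rad / 0.25321237 rad/s = 0.13135219 s. 0.13135219 s = 0.13135219 second ≈ 0.1314 second (4 s.f.).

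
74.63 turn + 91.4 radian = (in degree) 3.21e+04. Check: 1 turn = 6.2831853 rad, so 74.63 turn = 74.63 * 6.2831853 = 468.91412 rad. 91.4 radian = 91.4 rad. Sum: 468.91412 + 91.4 = 560.31412 rad. 1 degree = 0.017453293 rad, so 560.31412 rad = 560.31412 / 0.017453293 = 32103.634 degree ≈ 3.21e+04 degree (4 s.f.).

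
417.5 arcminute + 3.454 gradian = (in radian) 1 arcminute = 0.00029088821 rad, so 417.5 arcminute = 417.5 * 0.00029088821 = 0.12144583 rad. 1 gradian = 0.015707963 rad, so 3.454 gradian = 3.454 * 0.015707963 = 0.054255305 rad. Sum: 0.12144583 + 0.054255305 = 0.17570113 rad. 0.17570113 rad = 0.17570113 radian ≈ 0.1757 radian (4 s.f.). Final answer: 0.1757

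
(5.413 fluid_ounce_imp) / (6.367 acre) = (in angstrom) 1 fluid_ounce_imp = 2.8413063e-05 m^3, so 5.413 fluid_ounce_imp = 5.413 * 2.8413063e-05 = 0.00015379991 m^3. 1 acre = 4046.8564 m^2, so 6.367 acre = 6.367 * 4046.8564 = 25766.335 m^2. Combine: 0.00015379991 m^3 / 25766.335 m^2 = 5.9690254e-09 m. 1 angstrom = 1e-10 m, so 5.9690254e-09 m = 5.9690254e-09 / 1e-10 = 59.690254 angstrom ≈ 59.69 angstrom (4 s.f.). Final answer: 59.69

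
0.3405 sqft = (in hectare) 1 sqft = 0.09290304 m^2, so 0.3405 sqft = 0.3405 * 0.09290304 = 0.031633485 m^2. 1 hectare = 10000 m^2, so 0.031633485 m^2 = 0.031633485 / 10000 = 3.1633485e-06 hectare ≈ 3.163e-06 hectare (4 s.f.). Final answer: 3.163e-06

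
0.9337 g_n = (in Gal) 915.6. Check: 1 g_n = 9.80665 m/s^2, so 0.9337 g_n = 0.9337 * 9.80665 = 9.1564691 m/s^2. 1 Gal = 0.01 m/s^2, so 9.1564691 m/s^2 = 9.1564691 / 0.01 = 915.64691 Gal ≈ 915.6 Gal (4 s.f.).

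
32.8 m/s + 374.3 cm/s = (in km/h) 32.8 m/s is already in m/s. 1 cm/s = 0.01 m/s, so 374.3 cm/s = 374.3 * 0.01 = 3.743 m/s. Sum: 32.8 + 3.743 = 36.543 m/s. 1 km/h = 0.27777778 m/s, so 36.543 m/s = 36.543 / 0.27777778 = 131.5548 km/h ≈ 131.6 km/h (4 s.f.). Final answer: 131.6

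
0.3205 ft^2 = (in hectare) 1 ft^2 = 0.09290304 m^2, so 0.3205 ft^2 = 0.3205 * 0.09290304 = 0.029775424 m^2. 1 hectare = 10000 m^2, so 0.029775424 m^2 = 0.029775424 / 10000 = 2.9775424e-06 hectare ≈ 2.978e-06 hectare (4 s.f.). Final answer: 2.978e-06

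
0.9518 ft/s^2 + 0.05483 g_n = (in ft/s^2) 1 ft/s^2 = 0.3048 m/s^2, so 0.9518 ft/s^2 = 0.9518 * 0.3048 = 0.29010864 m/s^2. 1 g_n = 9.80665 m/s^2, so 0.05483 g_n = 0.05483 * 9.80665 = 0.53769862 m/s^2. Sum: 0.29010864 + 0.53769862 = 0.82780726 m/s^2. 1 ft/s^2 = 0.3048 m/s^2, so 0.82780726 m/s^2 = 0.82780726 / 0.3048 = 2.7159031 ft/s^2 ≈ 2.716 ft/s^2 (4 s.f.). Final answer: 2.716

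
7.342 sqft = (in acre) 1 sqft = 0.09290304 m^2, so 7.342 sqft = 7.342 * 0.09290304 = 0.68209412 m^2. 1 acre = 4046.8564 m^2, so 0.68209412 m^2 = 0.68209412 / 4046.8564 = 0.00016854913 acre ≈ 0.0001685 acre (4 s.f.). Final answer: 0.0001685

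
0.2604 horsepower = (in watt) 194.2. Check: 1 horsepower = 745.69987 W, so 0.2604 horsepower = 0.2604 * 745.69987 = 194.18025 W. 194.18025 W = 194.18025 watt ≈ 194.2 watt (4 s.f.).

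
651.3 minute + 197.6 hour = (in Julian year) 0.02378. Check: 1 minute = 60 s, so 651.3 minute = 651.3 * 60 = 39078 s. 1 hour = 3600 s, so 197.6 hour = 197.6 * 3600 = 711360 s. Sum: 39078 + 711360 = 750438 s. 1 Julian year = 31557600 s, so 750438 s = 750438 / 31557600 = 0.023779945 Julian year ≈ 0.02378 Julian year (4 s.f.).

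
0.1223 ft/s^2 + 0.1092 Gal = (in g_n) 0.003913. Check: 1 ft/s^2 = 0.3048 m/s^2, so 0.1223 ft/s^2 = 0.1223 * 0.3048 = 0.03727704 m/s^2. 1 Gal = 0.01 m/s^2, so 0.1092 Gal = 0.1092 * 0.01 = 0.001092 m/s^2. Sum: 0.03727704 + 0.001092 = 0.03836904 m/s^2. 1 g_n = 9.80665 m/s^2, so 0.03836904 m/s^2 = 0.03836904 / 9.80665 = 0.0039125532 g_n ≈ 0.003913 g_n (4 s.f.).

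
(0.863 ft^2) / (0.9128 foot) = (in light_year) 3.046e-17. Check: 1 ft^2 = 0.09290304 m^2, so 0.863 ft^2 = 0.863 * 0.09290304 = 0.080175324 m^2. 1 foot = 0.3048 m, so 0.9128 foot = 0.9128 * 0.3048 = 0.27822144 m. Combine: 0.080175324 m^2 / 0.27822144 m = 0.2881709 m. 1 light_year = 9.4607305e+15 m, so 0.2881709 m = 0.2881709 / 9.4607305e+15 = 3.0459688e-17 light_year ≈ 3.046e-17 light_year (4 s.f.).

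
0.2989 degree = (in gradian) 1 degree = 0.017453293 rad, so 0.2989 degree = 0.2989 * 0.017453293 = 0.0052167891 rad. 1 gradian = 0.015707963 rad, so 0.0052167891 rad = 0.0052167891 / 0.015707963 = 0.33211111 gradian ≈ 0.3321 gradian (4 s.f.). Final answer: 0.3321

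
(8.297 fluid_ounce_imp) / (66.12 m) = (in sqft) 1 fluid_ounce_imp = 2.8413063e-05 m^3, so 8.297 fluid_ounce_imp = 8.297 * 2.8413063e-05 = 0.00023574318 m^3. 66.12 m is already in m. Combine: 0.00023574318 m^3 / 66.12 m = 3.5653838e-06 m^2. 1 sqft = 0.09290304 m^2, so 3.5653838e-06 m^2 = 3.5653838e-06 / 0.09290304 = 3.8377472e-05 sqft ≈ 3.838e-05 sqft (4 s.f.). Final answer: 3.838e-05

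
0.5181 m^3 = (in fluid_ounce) 1 fluid_ounce = 2.957353e-05 m^3, so 0.5181 m^3 = 0.5181 / 2.957353e-05 = 17519.045 fluid_ounce ≈ 1.752e+04 fluid_ounce (4 s.f.). Final answer: 1.752e+04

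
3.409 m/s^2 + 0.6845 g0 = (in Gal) 3.409 m/s^2 is already in m/s^2. 1 g0 = 9.80665 m/s^2, so 0.6845 g0 = 0.6845 * 9.80665 = 6.7126519 m/s^2. Sum: 3.409 + 6.7126519 = 10.121652 m/s^2. 1 Gal = 0.01 m/s^2, so 10.121652 m/s^2 = 10.121652 / 0.01 = 1012.1652 Gal ≈ 1012 Gal (4 s.f.). Final answer: 1012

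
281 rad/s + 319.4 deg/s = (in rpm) 2737. Check: 281 rad/s is already in rad/s. 1 deg/s = 0.017453293 rad/s, so 319.4 deg/s = 319.4 * 0.017453293 = 5.5745816 rad/s. Sum: 281 + 5.5745816 = 286.57458 rad/s. 1 rpm = 0.10471976 rad/s, so 286.57458 rad/s = 286.57458 / 0.10471976 = 2736.5857 rpm ≈ 2737 rpm (4 s.f.).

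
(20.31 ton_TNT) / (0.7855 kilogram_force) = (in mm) 1.103e+13. Check: 1 ton_TNT = 4.184e+09 J, so 20.31 ton_TNT = 20.31 * 4.184e+09 = 8.497704e+10 J. 1 kilogram_force = 9.80665 N, so 0.7855 kilogram_force = 0.7855 * 9.80665 = 7.7031236 N. Combine: 8.497704e+10 J / 7.7031236 N = 1.1031504e+10 m. 1 mm = 0.001 m, so 1.1031504e+10 m = 1.1031504e+10 / 0.001 = 1.1031504e+13 mm ≈ 1.103e+13 mm (4 s.f.).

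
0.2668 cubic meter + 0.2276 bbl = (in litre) 0.2668 cubic meter = 0.2668 m^3. 1 bbl = 0.15898729 m^3, so 0.2276 bbl = 0.2276 * 0.15898729 = 0.036185508 m^3. Sum: 0.2668 + 0.036185508 = 0.30298551 m^3. 1 litre = 0.001 m^3, so 0.30298551 m^3 = 0.30298551 / 0.001 = 302.98551 litre ≈ 303 litre (4 s.f.). Final answer: 303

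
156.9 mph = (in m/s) 1 mph = 0.44704 m/s, so 156.9 mph = 156.9 * 0.44704 = 70.140576 m/s. Result: 70.140576 m/s ≈ 70.14 m/s (4 s.f.). Final answer: 70.14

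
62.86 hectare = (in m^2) 1 hectare = 10000 m^2, so 62.86 hectare = 62.86 * 10000 = 628600 m^2. Result: 628600 m^2 ≈ 6.286e+05 m^2 (4 s.f.). Final answer: 6.286e+05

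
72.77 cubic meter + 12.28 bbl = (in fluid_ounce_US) 72.77 cubic meter = 72.77 m^3. 1 bbl = 0.15898729 m^3, so 12.28 bbl = 12.28 * 0.15898729 = 1.952364 m^3. Sum: 72.77 + 1.952364 = 74.722364 m^3. 1 fluid_ounce_US = 2.957353e-05 m^3, so 74.722364 m^3 = 74.722364 / 2.957353e-05 = 2526663.7 fluid_ounce_US ≈ 2.527e+06 fluid_ounce_US (4 s.f.). Final answer: 2.527e+06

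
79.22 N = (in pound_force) 17.81. Check: 1 pound_force = 4.4482216 N, so 79.22 N = 79.22 / 4.4482216 = 17.809364 pound_force ≈ 17.81 pound_force (4 s.f.).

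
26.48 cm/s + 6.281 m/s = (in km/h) 23.56. Check: 1 cm/s = 0.01 m/s, so 26.48 cm/s = 26.48 * 0.01 = 0.2648 m/s. 6.281 m/s is already in m/s. Sum: 0.2648 + 6.281 = 6.5458 m/s. 1 km/h = 0.27777778 m/s, so 6.5458 m/s = 6.5458 / 0.27777778 = 23.56488 km/h ≈ 23.56 km/h (4 s.f.).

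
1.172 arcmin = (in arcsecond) 1 arcmin = 0.00029088821 rad, so 1.172 arcmin = 1.172 * 0.00029088821 = 0.00034092098 rad. 1 arcsecond = 4.8481368e-06 rad, so 0.00034092098 rad = 0.00034092098 / 4.8481368e-06 = 70.32 arcsecond. Final answer: 70.32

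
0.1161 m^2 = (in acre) 1 acre = 4046.8564 m^2, so 0.1161 m^2 = 0.1161 / 4046.8564 = 2.8688935e-05 acre ≈ 2.869e-05 acre (4 s.f.). Final answer: 2.869e-05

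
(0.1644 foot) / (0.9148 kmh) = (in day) 2.282e-06. Check: 1 foot = 0.3048 m, so 0.1644 foot = 0.1644 * 0.3048 = 0.05010912 m. 1 kmh = 0.27777778 m/s, so 0.9148 kmh = 0.9148 * 0.27777778 = 0.25411111 m/s. Combine: 0.05010912 m / 0.25411111 m/s = 0.19719374 s. 1 day = 86400 s, so 0.19719374 s = 0.19719374 / 86400 = 2.2823349e-06 day ≈ 2.282e-06 day (4 s.f.).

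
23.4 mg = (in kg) 1 mg = 1e-06 kg, so 23.4 mg = 23.4 * 1e-06 = 2.34e-05 kg. Result: 2.34e-05 kg. Final answer: 2.34e-05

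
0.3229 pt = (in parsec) 3.692e-21. Check: 1 pt = 0.00035277778 m, so 0.3229 pt = 0.3229 * 0.00035277778 = 0.00011391194 m. 1 parsec = 3.0856776e+16 m, so 0.00011391194 m = 0.00011391194 / 3.0856776e+16 = 3.6916347e-21 parsec ≈ 3.692e-21 parsec (4 s.f.).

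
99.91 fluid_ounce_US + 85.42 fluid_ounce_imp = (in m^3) 0.005382. Check: 1 fluid_ounce_US = 2.957353e-05 m^3, so 99.91 fluid_ounce_US = 99.91 * 2.957353e-05 = 0.0029546913 m^3. 1 fluid_ounce_imp = 2.8413063e-05 m^3, so 85.42 fluid_ounce_imp = 85.42 * 2.8413063e-05 = 0.0024270438 m^3. Sum: 0.0029546913 + 0.0024270438 = 0.0053817351 m^3. Result: 0.0053817351 m^3 ≈ 0.005382 m^3 (4 s.f.).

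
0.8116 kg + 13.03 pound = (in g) 0.8116 kg is already in kg. 1 pound = 0.45359237 kg, so 13.03 pound = 13.03 * 0.45359237 = 5.9103086 kg. Sum: 0.8116 + 5.9103086 = 6.7219086 kg. 1 g = 0.001 kg, so 6.7219086 kg = 6.7219086 / 0.001 = 6721.9086 g ≈ 6722 g (4 s.f.). Final answer: 6722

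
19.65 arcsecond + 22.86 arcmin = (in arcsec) 1 arcsecond = 4.8481368e-06 rad, so 19.65 arcsecond = 19.65 * 4.8481368e-06 = 9.5265888e-05 rad. 1 arcmin = 0.00029088821 rad, so 22.86 arcmin = 22.86 * 0.00029088821 = 0.0066497045 rad. Sum: 9.5265888e-05 + 0.0066497045 = 0.0067449703 rad. 1 arcsec = 4.8481368e-06 rad, so 0.0067449703 rad = 0.0067449703 / 4.8481368e-06 = 1391.25 arcsec ≈ 1391 arcsec (4 s.f.). Final answer: 1391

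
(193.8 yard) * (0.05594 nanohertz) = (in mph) 2.218e-08. Check: 1 yard = 0.9144 m, so 193.8 yard = 193.8 * 0.9144 = 177.21072 m. 1 nanohertz = 1e-09 Hz, so 0.05594 nanohertz = 0.05594 * 1e-09 = 5.594e-11 Hz. Combine: 177.21072 m * 5.594e-11 Hz = 9.9131677e-09 m/s. 1 mph = 0.44704 m/s, so 9.9131677e-09 m/s = 9.9131677e-09 / 0.44704 = 2.2175125e-08 mph ≈ 2.218e-08 mph (4 s.f.).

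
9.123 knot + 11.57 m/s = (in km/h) 1 knot = 0.51444444 m/s, so 9.123 knot = 9.123 * 0.51444444 = 4.6932767 m/s. 11.57 m/s is already in m/s. Sum: 4.6932767 + 11.57 = 16.263277 m/s. 1 km/h = 0.27777778 m/s, so 16.263277 m/s = 16.263277 / 0.27777778 = 58.547796 km/h ≈ 58.55 km/h (4 s.f.). Final answer: 58.55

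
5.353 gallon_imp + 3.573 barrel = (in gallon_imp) 1 gallon_imp = 0.00454609 m^3, so 5.353 gallon_imp = 5.353 * 0.00454609 = 0.02433522 m^3. 1 barrel = 0.15898729 m^3, so 3.573 barrel = 3.573 * 0.15898729 = 0.5680616 m^3. Sum: 0.02433522 + 0.5680616 = 0.59239682 m^3. 1 gallon_imp = 0.00454609 m^3, so 0.59239682 m^3 = 0.59239682 / 0.00454609 = 130.30908 gallon_imp ≈ 130.3 gallon_imp (4 s.f.). Final answer: 130.3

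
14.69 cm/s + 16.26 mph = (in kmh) 26.7. Check: 1 cm/s = 0.01 m/s, so 14.69 cm/s = 14.69 * 0.01 = 0.1469 m/s. 1 mph = 0.44704 m/s, so 16.26 mph = 16.26 * 0.44704 = 7.2688704 m/s. Sum: 0.1469 + 7.2688704 = 7.4157704 m/s. 1 kmh = 0.27777778 m/s, so 7.4157704 m/s = 7.4157704 / 0.27777778 = 26.696773 kmh ≈ 26.7 kmh (4 s.f.).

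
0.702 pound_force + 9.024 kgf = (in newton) 1 pound_force = 4.4482216 N, so 0.702 pound_force = 0.702 * 4.4482216 = 3.1226516 N. 1 kgf = 9.80665 N, so 9.024 kgf = 9.024 * 9.80665 = 88.49521 N. Sum: 3.1226516 + 88.49521 = 91.617861 N. 91.617861 N = 91.617861 newton ≈ 91.62 newton (4 s.f.). Final answer: 91.62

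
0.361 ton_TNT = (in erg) 1.51e+16. Check: 1 ton_TNT = 4.184e+09 J, so 0.361 ton_TNT = 0.361 * 4.184e+09 = 1.510424e+09 J. 1 erg = 1e-07 J, so 1.510424e+09 J = 1.510424e+09 / 1e-07 = 1.510424e+16 erg ≈ 1.51e+16 erg (4 s.f.).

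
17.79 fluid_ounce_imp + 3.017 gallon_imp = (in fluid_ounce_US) 480.9. Check: 1 fluid_ounce_imp = 2.8413063e-05 m^3, so 17.79 fluid_ounce_imp = 17.79 * 2.8413063e-05 = 0.00050546838 m^3. 1 gallon_imp = 0.00454609 m^3, so 3.017 gallon_imp = 3.017 * 0.00454609 = 0.013715554 m^3. Sum: 0.00050546838 + 0.013715554 = 0.014221022 m^3. 1 fluid_ounce_US = 2.957353e-05 m^3, so 0.014221022 m^3 = 0.014221022 / 2.957353e-05 = 480.86996 fluid_ounce_US ≈ 480.9 fluid_ounce_US (4 s.f.).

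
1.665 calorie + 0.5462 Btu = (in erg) 5.832e+09. Check: 1 calorie = 4.184 J, so 1.665 calorie = 1.665 * 4.184 = 6.96636 J. 1 Btu = 1055.0559 J, so 0.5462 Btu = 0.5462 * 1055.0559 = 576.27151 J. Sum: 6.96636 + 576.27151 = 583.23787 J. 1 erg = 1e-07 J, so 583.23787 J = 583.23787 / 1e-07 = 5.8323787e+09 erg ≈ 5.832e+09 erg (4 s.f.).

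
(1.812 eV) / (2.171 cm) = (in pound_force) 1 eV = 1.6021766e-19 J, so 1.812 eV = 1.812 * 1.6021766e-19 = 2.9031441e-19 J. 1 cm = 0.01 m, so 2.171 cm = 2.171 * 0.01 = 0.02171 m. Combine: 2.9031441e-19 J / 0.02171 m = 1.3372382e-17 N. 1 pound_force = 4.4482216 N, so 1.3372382e-17 N = 1.3372382e-17 / 4.4482216 = 3.006231e-18 pound_force ≈ 3.006e-18 pound_force (4 s.f.). Final answer: 3.006e-18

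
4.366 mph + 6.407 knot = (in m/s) 5.248. Check: 1 mph = 0.44704 m/s, so 4.366 mph = 4.366 * 0.44704 = 1.9517766 m/s. 1 knot = 0.51444444 m/s, so 6.407 knot = 6.407 * 0.51444444 = 3.2960456 m/s. Sum: 1.9517766 + 3.2960456 = 5.2478222 m/s. Result: 5.2478222 m/s ≈ 5.248 m/s (4 s.f.).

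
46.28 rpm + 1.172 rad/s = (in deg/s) 344.8. Check: 1 rpm = 0.10471976 rad/s, so 46.28 rpm = 46.28 * 0.10471976 = 4.8464303 rad/s. 1.172 rad/s is already in rad/s. Sum: 4.8464303 + 1.172 = 6.0184303 rad/s. 1 deg/s = 0.017453293 rad/s, so 6.0184303 rad/s = 6.0184303 / 0.017453293 = 344.83065 deg/s ≈ 344.8 deg/s (4 s.f.).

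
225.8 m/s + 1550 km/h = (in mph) 1468. Check: 225.8 m/s is already in m/s. 1 km/h = 0.27777778 m/s, so 1550 km/h = 1550 * 0.27777778 = 430.55556 m/s. Sum: 225.8 + 430.55556 = 656.35556 m/s. 1 mph = 0.44704 m/s, so 656.35556 m/s = 656.35556 / 0.44704 = 1468.2256 mph ≈ 1468 mph (4 s.f.).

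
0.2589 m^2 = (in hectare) 2.589e-05. Check: 1 hectare = 10000 m^2, so 0.2589 m^2 = 0.2589 / 10000 = 2.589e-05 hectare.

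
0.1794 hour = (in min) 10.76. Check: 1 hour = 3600 s, so 0.1794 hour = 0.1794 * 3600 = 645.84 s. 1 min = 60 s, so 645.84 s = 645.84 / 60 = 10.764 min ≈ 10.76 min (4 s.f.).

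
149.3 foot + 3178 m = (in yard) 3525. Check: 1 foot = 0.3048 m, so 149.3 foot = 149.3 * 0.3048 = 45.50664 m. 3178 m is already in m. Sum: 45.50664 + 3178 = 3223.5066 m. 1 yard = 0.9144 m, so 3223.5066 m = 3223.5066 / 0.9144 = 3525.2697 yard ≈ 3525 yard (4 s.f.).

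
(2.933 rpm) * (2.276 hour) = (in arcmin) 8.651e+06. Check: 1 rpm = 0.10471976 rad/s, so 2.933 rpm = 2.933 * 0.10471976 = 0.30714304 rad/s. 1 hour = 3600 s, so 2.276 hour = 2.276 * 3600 = 8193.6 s. Combine: 0.30714304 rad/s * 8193.6 s = 2516.6072 rad. 1 arcmin = 0.00029088821 rad, so 2516.6072 rad = 2516.6072 / 0.00029088821 = 8651458.4 arcmin ≈ 8.651e+06 arcmin (4 s.f.).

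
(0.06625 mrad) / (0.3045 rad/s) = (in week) 1 mrad = 0.001 rad, so 0.06625 mrad = 0.06625 * 0.001 = 6.625e-05 rad. 0.3045 rad/s is already in rad/s. Combine: 6.625e-05 rad / 0.3045 rad/s = 0.00021756979 s. 1 week = 604800 s, so 0.00021756979 s = 0.00021756979 / 604800 = 3.597384e-10 week ≈ 3.597e-10 week (4 s.f.). Final answer: 3.597e-10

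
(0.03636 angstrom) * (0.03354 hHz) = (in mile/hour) 2.728e-11. Check: 1 angstrom = 1e-10 m, so 0.03636 angstrom = 0.03636 * 1e-10 = 3.636e-12 m. 1 hHz = 100 Hz, so 0.03354 hHz = 0.03354 * 100 = 3.354 Hz. Combine: 3.636e-12 m * 3.354 Hz = 1.2195144e-11 m/s. 1 mile/hour = 0.44704 m/s, so 1.2195144e-11 m/s = 1.2195144e-11 / 0.44704 = 2.727976e-11 mile/hour ≈ 2.728e-11 mile/hour (4 s.f.).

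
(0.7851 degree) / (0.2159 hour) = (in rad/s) 1.763e-05. Check: 1 degree = 0.017453293 rad, so 0.7851 degree = 0.7851 * 0.017453293 = 0.01370258 rad. 1 hour = 3600 s, so 0.2159 hour = 0.2159 * 3600 = 777.24 s. Combine: 0.01370258 rad / 777.24 s = 1.7629793e-05 rad/s. Result: 1.7629793e-05 rad/s ≈ 1.763e-05 rad/s (4 s.f.).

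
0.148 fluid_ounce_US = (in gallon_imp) 1 fluid_ounce_US = 2.957353e-05 m^3, so 0.148 fluid_ounce_US = 0.148 * 2.957353e-05 = 4.3768824e-06 m^3. 1 gallon_imp = 0.00454609 m^3, so 4.3768824e-06 m^3 = 4.3768824e-06 / 0.00454609 = 0.00096277953 gallon_imp ≈ 0.0009628 gallon_imp (4 s.f.). Final answer: 0.0009628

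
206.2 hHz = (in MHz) 0.02062. Check: 1 hHz = 100 Hz, so 206.2 hHz = 206.2 * 100 = 20620 Hz. 1 MHz = 1000000 Hz, so 20620 Hz = 20620 / 1000000 = 0.02062 MHz.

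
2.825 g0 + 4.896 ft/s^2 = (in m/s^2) 29.2. Check: 1 g0 = 9.80665 m/s^2, so 2.825 g0 = 2.825 * 9.80665 = 27.703786 m/s^2. 1 ft/s^2 = 0.3048 m/s^2, so 4.896 ft/s^2 = 4.896 * 0.3048 = 1.4923008 m/s^2. Sum: 27.703786 + 1.4923008 = 29.196087 m/s^2. Result: 29.196087 m/s^2 ≈ 29.2 m/s^2 (4 s.f.).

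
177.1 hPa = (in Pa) 1 hPa = 100 Pa, so 177.1 hPa = 177.1 * 100 = 17710 Pa. Result: 17710 Pa ≈ 1.771e+04 Pa (4 s.f.). Final answer: 1.771e+04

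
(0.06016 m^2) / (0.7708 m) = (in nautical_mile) 4.214e-05. Check: 0.06016 m^2 is already in m^2. 0.7708 m is already in m. Combine: 0.06016 m^2 / 0.7708 m = 0.07804878 m. 1 nautical_mile = 1852 m, so 0.07804878 m = 0.07804878 / 1852 = 4.214297e-05 nautical_mile ≈ 4.214e-05 nautical_mile (4 s.f.).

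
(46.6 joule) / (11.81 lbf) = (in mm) 46.6 joule = 46.6 J. 1 lbf = 4.4482216 N, so 11.81 lbf = 11.81 * 4.4482216 = 52.533497 N. Combine: 46.6 J / 52.533497 N = 0.88705307 m. 1 mm = 0.001 m, so 0.88705307 m = 0.88705307 / 0.001 = 887.05307 mm ≈ 887.1 mm (4 s.f.). Final answer: 887.1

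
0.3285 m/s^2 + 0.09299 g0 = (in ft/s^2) 0.3285 m/s^2 is already in m/s^2. 1 g0 = 9.80665 m/s^2, so 0.09299 g0 = 0.09299 * 9.80665 = 0.91192038 m/s^2. Sum: 0.3285 + 0.91192038 = 1.2404204 m/s^2. 1 ft/s^2 = 0.3048 m/s^2, so 1.2404204 m/s^2 = 1.2404204 / 0.3048 = 4.0696207 ft/s^2 ≈ 4.07 ft/s^2 (4 s.f.). Final answer: 4.07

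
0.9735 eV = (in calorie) 3.728e-20. Check: 1 eV = 1.6021766e-19 J, so 0.9735 eV = 0.9735 * 1.6021766e-19 = 1.559719e-19 J. 1 calorie = 4.184 J, so 1.559719e-19 J = 1.559719e-19 / 4.184 = 3.7278178e-20 calorie ≈ 3.728e-20 calorie (4 s.f.).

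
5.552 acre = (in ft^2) 1 acre = 4046.8564 m^2, so 5.552 acre = 5.552 * 4046.8564 = 22468.147 m^2. 1 ft^2 = 0.09290304 m^2, so 22468.147 m^2 = 22468.147 / 0.09290304 = 241845.12 ft^2 ≈ 2.418e+05 ft^2 (4 s.f.). Final answer: 2.418e+05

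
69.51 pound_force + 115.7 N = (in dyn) 4.249e+07. Check: 1 pound_force = 4.4482216 N, so 69.51 pound_force = 69.51 * 4.4482216 = 309.19588 N. 115.7 N is already in N. Sum: 309.19588 + 115.7 = 424.89588 N. 1 dyn = 1e-05 N, so 424.89588 N = 424.89588 / 1e-05 = 42489588 dyn ≈ 4.249e+07 dyn (4 s.f.).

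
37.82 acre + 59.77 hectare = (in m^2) 1 acre = 4046.8564 m^2, so 37.82 acre = 37.82 * 4046.8564 = 153052.11 m^2. 1 hectare = 10000 m^2, so 59.77 hectare = 59.77 * 10000 = 597700 m^2. Sum: 153052.11 + 597700 = 750752.11 m^2. Result: 750752.11 m^2 ≈ 7.508e+05 m^2 (4 s.f.). Final answer: 7.508e+05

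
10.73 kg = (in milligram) 1.073e+07. Check: 1 milligram = 1e-06 kg, so 10.73 kg = 10.73 / 1e-06 = 10730000 milligram ≈ 1.073e+07 milligram (4 s.f.).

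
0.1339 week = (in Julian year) 1 week = 604800 s, so 0.1339 week = 0.1339 * 604800 = 80982.72 s. 1 Julian year = 31557600 s, so 80982.72 s = 80982.72 / 31557600 = 0.0025661875 Julian year ≈ 0.002566 Julian year (4 s.f.). Final answer: 0.002566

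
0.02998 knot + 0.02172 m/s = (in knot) 1 knot = 0.51444444 m/s, so 0.02998 knot = 0.02998 * 0.51444444 = 0.015423044 m/s. 0.02172 m/s is already in m/s. Sum: 0.015423044 + 0.02172 = 0.037143044 m/s. 1 knot = 0.51444444 m/s, so 0.037143044 m/s = 0.037143044 / 0.51444444 = 0.072200302 knot ≈ 0.0722 knot (4 s.f.). Final answer: 0.0722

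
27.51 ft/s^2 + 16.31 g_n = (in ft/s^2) 1 ft/s^2 = 0.3048 m/s^2, so 27.51 ft/s^2 = 27.51 * 0.3048 = 8.385048 m/s^2. 1 g_n = 9.80665 m/s^2, so 16.31 g_n = 16.31 * 9.80665 = 159.94646 m/s^2. Sum: 8.385048 + 159.94646 = 168.33151 m/s^2. 1 ft/s^2 = 0.3048 m/s^2, so 168.33151 m/s^2 = 168.33151 / 0.3048 = 552.26873 ft/s^2 ≈ 552.3 ft/s^2 (4 s.f.). Final answer: 552.3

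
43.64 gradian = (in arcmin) 2357. Check: 1 gradian = 0.015707963 rad, so 43.64 gradian = 43.64 * 0.015707963 = 0.68549552 rad. 1 arcmin = 0.00029088821 rad, so 0.68549552 rad = 0.68549552 / 0.00029088821 = 2356.56 arcmin ≈ 2357 arcmin (4 s.f.).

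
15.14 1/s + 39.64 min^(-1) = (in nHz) 1.58e+10. Check: 15.14 1/s = 15.14 Hz. 1 min^(-1) = 0.016666667 Hz, so 39.64 min^(-1) = 39.64 * 0.016666667 = 0.66066667 Hz. Sum: 15.14 + 0.66066667 = 15.800667 Hz. 1 nHz = 1e-09 Hz, so 15.800667 Hz = 15.800667 / 1e-09 = 1.5800667e+10 nHz ≈ 1.58e+10 nHz (4 s.f.).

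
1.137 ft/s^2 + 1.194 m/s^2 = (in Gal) 154.1. Check: 1 ft/s^2 = 0.3048 m/s^2, so 1.137 ft/s^2 = 1.137 * 0.3048 = 0.3465576 m/s^2. 1.194 m/s^2 is already in m/s^2. Sum: 0.3465576 + 1.194 = 1.5405576 m/s^2. 1 Gal = 0.01 m/s^2, so 1.5405576 m/s^2 = 1.5405576 / 0.01 = 154.05576 Gal ≈ 154.1 Gal (4 s.f.).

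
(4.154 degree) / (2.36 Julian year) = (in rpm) 1 degree = 0.017453293 rad, so 4.154 degree = 4.154 * 0.017453293 = 0.072500977 rad. 1 Julian year = 31557600 s, so 2.36 Julian year = 2.36 * 31557600 = 74475936 s. Combine: 0.072500977 rad / 74475936 s = 9.7348192e-10 rad/s. 1 rpm = 0.10471976 rad/s, so 9.7348192e-10 rad/s = 9.7348192e-10 / 0.10471976 = 9.2960676e-09 rpm ≈ 9.296e-09 rpm (4 s.f.). Final answer: 9.296e-09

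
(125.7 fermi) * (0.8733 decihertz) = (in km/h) 3.952e-14. Check: 1 fermi = 1e-15 m, so 125.7 fermi = 125.7 * 1e-15 = 1.257e-13 m. 1 decihertz = 0.1 Hz, so 0.8733 decihertz = 0.8733 * 0.1 = 0.08733 Hz. Combine: 1.257e-13 m * 0.08733 Hz = 1.0977381e-14 m/s. 1 km/h = 0.27777778 m/s, so 1.0977381e-14 m/s = 1.0977381e-14 / 0.27777778 = 3.9518572e-14 km/h ≈ 3.952e-14 km/h (4 s.f.).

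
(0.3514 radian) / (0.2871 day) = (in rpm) 0.0001353. Check: 0.3514 radian = 0.3514 rad. 1 day = 86400 s, so 0.2871 day = 0.2871 * 86400 = 24805.44 s. Combine: 0.3514 rad / 24805.44 s = 1.4166247e-05 rad/s. 1 rpm = 0.10471976 rad/s, so 1.4166247e-05 rad/s = 1.4166247e-05 / 0.10471976 = 0.0001352777 rpm ≈ 0.0001353 rpm (4 s.f.).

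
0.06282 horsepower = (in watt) 1 horsepower = 745.69987 W, so 0.06282 horsepower = 0.06282 * 745.69987 = 46.844866 W. 46.844866 W = 46.844866 watt ≈ 46.84 watt (4 s.f.). Final answer: 46.84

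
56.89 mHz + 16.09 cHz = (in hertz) 0.2178. Check: 1 mHz = 0.001 Hz, so 56.89 mHz = 56.89 * 0.001 = 0.05689 Hz. 1 cHz = 0.01 Hz, so 16.09 cHz = 16.09 * 0.01 = 0.1609 Hz. Sum: 0.05689 + 0.1609 = 0.21779 Hz. 0.21779 Hz = 0.21779 hertz ≈ 0.2178 hertz (4 s.f.).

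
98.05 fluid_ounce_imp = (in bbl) 0.01752. Check: 1 fluid_ounce_imp = 2.8413063e-05 m^3, so 98.05 fluid_ounce_imp = 98.05 * 2.8413063e-05 = 0.0027859008 m^3. 1 bbl = 0.15898729 m^3, so 0.0027859008 m^3 = 0.0027859008 / 0.15898729 = 0.017522789 bbl ≈ 0.01752 bbl (4 s.f.).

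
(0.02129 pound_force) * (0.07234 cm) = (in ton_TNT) 1 pound_force = 4.4482216 N, so 0.02129 pound_force = 0.02129 * 4.4482216 = 0.094702638 N. 1 cm = 0.01 m, so 0.07234 cm = 0.07234 * 0.01 = 0.0007234 m. Combine: 0.094702638 N * 0.0007234 m = 6.8507888e-05 J. 1 ton_TNT = 4.184e+09 J, so 6.8507888e-05 J = 6.8507888e-05 / 4.184e+09 = 1.6373778e-14 ton_TNT ≈ 1.637e-14 ton_TNT (4 s.f.). Final answer: 1.637e-14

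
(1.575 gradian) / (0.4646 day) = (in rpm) 1 gradian = 0.015707963 rad, so 1.575 gradian = 1.575 * 0.015707963 = 0.024740042 rad. 1 day = 86400 s, so 0.4646 day = 0.4646 * 86400 = 40141.44 s. Combine: 0.024740042 rad / 40141.44 s = 6.1632174e-07 rad/s. 1 rpm = 0.10471976 rad/s, so 6.1632174e-07 rad/s = 6.1632174e-07 / 0.10471976 = 5.8854391e-06 rpm ≈ 5.885e-06 rpm (4 s.f.). Final answer: 5.885e-06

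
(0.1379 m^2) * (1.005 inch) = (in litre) 3.52. Check: 0.1379 m^2 is already in m^2. 1 inch = 0.0254 m, so 1.005 inch = 1.005 * 0.0254 = 0.025527 m. Combine: 0.1379 m^2 * 0.025527 m = 0.0035201733 m^3. 1 litre = 0.001 m^3, so 0.0035201733 m^3 = 0.0035201733 / 0.001 = 3.5201733 litre ≈ 3.52 litre (4 s.f.).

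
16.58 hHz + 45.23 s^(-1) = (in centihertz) 1 hHz = 100 Hz, so 16.58 hHz = 16.58 * 100 = 1658 Hz. 45.23 s^(-1) = 45.23 Hz. Sum: 1658 + 45.23 = 1703.23 Hz. 1 centihertz = 0.01 Hz, so 1703.23 Hz = 1703.23 / 0.01 = 170323 centihertz ≈ 1.703e+05 centihertz (4 s.f.). Final answer: 1.703e+05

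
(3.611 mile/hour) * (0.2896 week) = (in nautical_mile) 1 mile/hour = 0.44704 m/s, so 3.611 mile/hour = 3.611 * 0.44704 = 1.6142614 m/s. 1 week = 604800 s, so 0.2896 week = 0.2896 * 604800 = 175150.08 s. Combine: 1.6142614 m/s * 175150.08 s = 282738.02 m. 1 nautical_mile = 1852 m, so 282738.02 m = 282738.02 / 1852 = 152.66632 nautical_mile ≈ 152.7 nautical_mile (4 s.f.). Final answer: 152.7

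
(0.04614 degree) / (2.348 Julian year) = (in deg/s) 1 degree = 0.017453293 rad, so 0.04614 degree = 0.04614 * 0.017453293 = 0.00080529492 rad. 1 Julian year = 31557600 s, so 2.348 Julian year = 2.348 * 31557600 = 74097245 s. Combine: 0.00080529492 rad / 74097245 s = 1.0868082e-11 rad/s. 1 deg/s = 0.017453293 rad/s, so 1.0868082e-11 rad/s = 1.0868082e-11 / 0.017453293 = 6.2269522e-10 deg/s ≈ 6.227e-10 deg/s (4 s.f.). Final answer: 6.227e-10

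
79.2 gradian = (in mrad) 1244. Check: 1 gradian = 0.015707963 rad, so 79.2 gradian = 79.2 * 0.015707963 = 1.2440707 rad. 1 mrad = 0.001 rad, so 1.2440707 rad = 1.2440707 / 0.001 = 1244.0707 mrad ≈ 1244 mrad (4 s.f.).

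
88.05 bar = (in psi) 1277. Check: 1 bar = 100000 Pa, so 88.05 bar = 88.05 * 100000 = 8805000 Pa. 1 psi = 6894.7573 Pa, so 8805000 Pa = 8805000 / 6894.7573 = 1277.0573 psi ≈ 1277 psi (4 s.f.).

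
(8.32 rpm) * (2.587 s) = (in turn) 0.3587. Check: 1 rpm = 0.10471976 rad/s, so 8.32 rpm = 8.32 * 0.10471976 = 0.87126836 rad/s. 2.587 s is already in s. Combine: 0.87126836 rad/s * 2.587 s = 2.2539713 rad. 1 turn = 6.2831853 rad, so 2.2539713 rad = 2.2539713 / 6.2831853 = 0.35873067 turn ≈ 0.3587 turn (4 s.f.).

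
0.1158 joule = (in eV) 7.228e+17. Check: 0.1158 joule = 0.1158 J. 1 eV = 1.6021766e-19 J, so 0.1158 J = 0.1158 / 1.6021766e-19 = 7.2276675e+17 eV ≈ 7.228e+17 eV (4 s.f.).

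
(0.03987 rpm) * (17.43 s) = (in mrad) 1 rpm = 0.10471976 rad/s, so 0.03987 rpm = 0.03987 * 0.10471976 = 0.0041751766 rad/s. 17.43 s is already in s. Combine: 0.0041751766 rad/s * 17.43 s = 0.072773329 rad. 1 mrad = 0.001 rad, so 0.072773329 rad = 0.072773329 / 0.001 = 72.773329 mrad ≈ 72.77 mrad (4 s.f.). Final answer: 72.77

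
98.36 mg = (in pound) 1 mg = 1e-06 kg, so 98.36 mg = 98.36 * 1e-06 = 9.836e-05 kg. 1 pound = 0.45359237 kg, so 9.836e-05 kg = 9.836e-05 / 0.45359237 = 0.00021684668 pound ≈ 0.0002168 pound (4 s.f.). Final answer: 0.0002168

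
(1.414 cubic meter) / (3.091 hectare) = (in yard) 1.414 cubic meter = 1.414 m^3. 1 hectare = 10000 m^2, so 3.091 hectare = 3.091 * 10000 = 30910 m^2. Combine: 1.414 m^3 / 30910 m^2 = 4.5745713e-05 m. 1 yard = 0.9144 m, so 4.5745713e-05 m = 4.5745713e-05 / 0.9144 = 5.002812e-05 yard ≈ 5.003e-05 yard (4 s.f.). Final answer: 5.003e-05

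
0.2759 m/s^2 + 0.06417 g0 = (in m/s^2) 0.9052. Check: 0.2759 m/s^2 is already in m/s^2. 1 g0 = 9.80665 m/s^2, so 0.06417 g0 = 0.06417 * 9.80665 = 0.62929273 m/s^2. Sum: 0.2759 + 0.62929273 = 0.90519273 m/s^2. Result: 0.90519273 m/s^2 ≈ 0.9052 m/s^2 (4 s.f.).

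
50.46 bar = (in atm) 49.8. Check: 1 bar = 100000 Pa, so 50.46 bar = 50.46 * 100000 = 5046000 Pa. 1 atm = 101325 Pa, so 5046000 Pa = 5046000 / 101325 = 49.800148 atm ≈ 49.8 atm (4 s.f.).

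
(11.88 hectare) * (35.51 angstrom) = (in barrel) 1 hectare = 10000 m^2, so 11.88 hectare = 11.88 * 10000 = 118800 m^2. 1 angstrom = 1e-10 m, so 35.51 angstrom = 35.51 * 1e-10 = 3.551e-09 m. Combine: 118800 m^2 * 3.551e-09 m = 0.0004218588 m^3. 1 barrel = 0.15898729 m^3, so 0.0004218588 m^3 = 0.0004218588 / 0.15898729 = 0.002653412 barrel ≈ 0.002653 barrel (4 s.f.). Final answer: 0.002653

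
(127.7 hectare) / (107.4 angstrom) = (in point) 1 hectare = 10000 m^2, so 127.7 hectare = 127.7 * 10000 = 1277000 m^2. 1 angstrom = 1e-10 m, so 107.4 angstrom = 107.4 * 1e-10 = 1.074e-08 m. Combine: 1277000 m^2 / 1.074e-08 m = 1.189013e+14 m. 1 point = 0.00035277778 m, so 1.189013e+14 m = 1.189013e+14 / 0.00035277778 = 3.3704307e+17 point ≈ 3.37e+17 point (4 s.f.). Final answer: 3.37e+17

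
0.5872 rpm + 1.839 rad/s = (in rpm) 1 rpm = 0.10471976 rad/s, so 0.5872 rpm = 0.5872 * 0.10471976 = 0.06149144 rad/s. 1.839 rad/s is already in rad/s. Sum: 0.06149144 + 1.839 = 1.9004914 rad/s. 1 rpm = 0.10471976 rad/s, so 1.9004914 rad/s = 1.9004914 / 0.10471976 = 18.148356 rpm ≈ 18.15 rpm (4 s.f.). Final answer: 18.15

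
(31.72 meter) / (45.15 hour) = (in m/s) 31.72 meter = 31.72 m. 1 hour = 3600 s, so 45.15 hour = 45.15 * 3600 = 162540 s. Combine: 31.72 m / 162540 s = 0.00019515196 m/s. Result: 0.00019515196 m/s ≈ 0.0001952 m/s (4 s.f.). Final answer: 0.0001952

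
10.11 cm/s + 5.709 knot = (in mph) 1 cm/s = 0.01 m/s, so 10.11 cm/s = 10.11 * 0.01 = 0.1011 m/s. 1 knot = 0.51444444 m/s, so 5.709 knot = 5.709 * 0.51444444 = 2.9369633 m/s. Sum: 0.1011 + 2.9369633 = 3.0380633 m/s. 1 mph = 0.44704 m/s, so 3.0380633 m/s = 3.0380633 / 0.44704 = 6.7959541 mph ≈ 6.796 mph (4 s.f.). Final answer: 6.796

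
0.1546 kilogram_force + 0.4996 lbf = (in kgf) 0.3812. Check: 1 kilogram_force = 9.80665 N, so 0.1546 kilogram_force = 0.1546 * 9.80665 = 1.5161081 N. 1 lbf = 4.4482216 N, so 0.4996 lbf = 0.4996 * 4.4482216 = 2.2223315 N. Sum: 1.5161081 + 2.2223315 = 3.7384396 N. 1 kgf = 9.80665 N, so 3.7384396 N = 3.7384396 / 9.80665 = 0.38121475 kgf ≈ 0.3812 kgf (4 s.f.).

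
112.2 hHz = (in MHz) 0.01122. Check: 1 hHz = 100 Hz, so 112.2 hHz = 112.2 * 100 = 11220 Hz. 1 MHz = 1000000 Hz, so 11220 Hz = 11220 / 1000000 = 0.01122 MHz.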